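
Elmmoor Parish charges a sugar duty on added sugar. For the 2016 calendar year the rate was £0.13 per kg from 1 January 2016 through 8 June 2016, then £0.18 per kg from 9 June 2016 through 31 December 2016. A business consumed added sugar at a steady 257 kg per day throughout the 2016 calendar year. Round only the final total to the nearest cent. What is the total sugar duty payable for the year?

1 January – 8 June 2016: 160 days × 257 kg/day = 41,120 kg at £0.13/kg → £5,345.60
9 June – 31 December 2016: 206 days × 257 kg/day = 52,942 kg at £0.18/kg → £9,529.56

£14,875.16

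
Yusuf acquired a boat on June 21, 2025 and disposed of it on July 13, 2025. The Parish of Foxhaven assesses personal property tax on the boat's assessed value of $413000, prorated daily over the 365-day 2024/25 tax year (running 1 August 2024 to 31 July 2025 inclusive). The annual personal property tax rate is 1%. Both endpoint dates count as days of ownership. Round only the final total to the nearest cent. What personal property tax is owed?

Days held (June 21 – July 13, 2025): 23 out of 365
Tax = $413000 × 1% × 23/365 = $260.2466

$260.25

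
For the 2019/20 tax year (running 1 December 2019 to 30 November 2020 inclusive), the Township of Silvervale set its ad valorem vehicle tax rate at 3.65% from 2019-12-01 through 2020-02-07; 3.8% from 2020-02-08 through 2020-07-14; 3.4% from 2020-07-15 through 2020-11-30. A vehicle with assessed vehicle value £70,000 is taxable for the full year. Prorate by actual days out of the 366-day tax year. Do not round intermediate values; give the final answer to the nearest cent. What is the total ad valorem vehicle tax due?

2019-12-01 to 2020-02-07: 69 days at 3.65% → £70,000 × 3.65% × 69/366 = £481.6803
2020-02-08 to 2020-07-14: 158 days at 3.8% → £70,000 × 3.8% × 158/366 = £1,148.3060
2020-07-15 to 2020-11-30: 139 days at 3.4% → £70,000 × 3.4% × 139/366 = £903.8798
Total = £2,533.8661

£2,533.87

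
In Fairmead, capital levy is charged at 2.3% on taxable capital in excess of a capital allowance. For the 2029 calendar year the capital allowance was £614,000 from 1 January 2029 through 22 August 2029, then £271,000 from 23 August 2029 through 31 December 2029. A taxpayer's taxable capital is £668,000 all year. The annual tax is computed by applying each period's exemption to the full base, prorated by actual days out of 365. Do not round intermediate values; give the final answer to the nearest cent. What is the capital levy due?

1 January – 22 August 2029: 234 days, exemption £614,000 → (£668,000 − £614,000) × 2.3% × 234/365 = £796.2411
23 August – 31 December 2029: 131 days, exemption £271,000 → (£668,000 − £271,000) × 2.3% × 131/365 = £3,277.1534
Total = £4,073.3945

£4,073.39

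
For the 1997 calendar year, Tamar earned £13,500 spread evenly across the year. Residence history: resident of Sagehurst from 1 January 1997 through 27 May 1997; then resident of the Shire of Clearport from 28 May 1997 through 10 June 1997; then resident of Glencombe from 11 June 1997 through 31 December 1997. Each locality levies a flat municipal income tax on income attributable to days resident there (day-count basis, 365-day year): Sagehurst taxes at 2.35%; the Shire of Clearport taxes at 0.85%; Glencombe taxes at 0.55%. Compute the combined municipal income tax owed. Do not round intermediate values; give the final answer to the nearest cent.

£173.67

Sagehurst, 1 January – 27 May 1997: 147 days → £13,500 × 2.35% × 147/365 = £127.7692
The Shire of Clearport, 28 May – 10 June 1997: 14 days → £13,500 × 0.85% × 14/365 = £4.4014
Glencombe, 11 June – 31 December 1997: 204 days → £13,500 × 0.55% × 204/365 = £41.4986
Total = £173.6692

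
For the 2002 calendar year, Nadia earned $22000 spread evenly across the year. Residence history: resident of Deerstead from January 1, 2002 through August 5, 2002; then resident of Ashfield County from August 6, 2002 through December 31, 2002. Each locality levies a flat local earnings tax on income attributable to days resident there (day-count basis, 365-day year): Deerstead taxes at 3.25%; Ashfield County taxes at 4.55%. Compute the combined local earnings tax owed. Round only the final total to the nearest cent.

$830.97

Deerstead, January 1 – August 5, 2002: 217 days → $22000 × 3.25% × 217/365 = $425.0822
Ashfield County, August 6 – December 31, 2002: 148 days → $22000 × 4.55% × 148/365 = $405.8849
Total = $830.9671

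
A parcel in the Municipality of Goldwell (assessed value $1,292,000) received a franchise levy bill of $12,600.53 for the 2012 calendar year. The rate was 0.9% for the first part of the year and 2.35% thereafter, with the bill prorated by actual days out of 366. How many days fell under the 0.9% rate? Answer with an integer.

Let d = days at the first rate; then 366 − d days at the second rate.
$1,292,000 × [0.9%·d + 2.35%·(366−d)] / 366 = $12,600.53
Solving gives d = 347, so the new rate took effect on 13 Dec 2012.

347 days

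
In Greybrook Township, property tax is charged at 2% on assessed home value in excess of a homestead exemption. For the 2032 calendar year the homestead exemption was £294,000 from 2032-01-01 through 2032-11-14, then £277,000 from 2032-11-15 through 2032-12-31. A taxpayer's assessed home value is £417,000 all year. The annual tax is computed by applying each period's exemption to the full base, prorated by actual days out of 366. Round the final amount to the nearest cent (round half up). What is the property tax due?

2032-01-01 to 2032-11-14: 319 days, exemption £294,000 → (£417,000 − £294,000) × 2% × 319/366 = £2,144.0984
2032-11-15 to 2032-12-31: 47 days, exemption £277,000 → (£417,000 − £277,000) × 2% × 47/366 = £359.5628
Total = £2,503.6612

£2,503.66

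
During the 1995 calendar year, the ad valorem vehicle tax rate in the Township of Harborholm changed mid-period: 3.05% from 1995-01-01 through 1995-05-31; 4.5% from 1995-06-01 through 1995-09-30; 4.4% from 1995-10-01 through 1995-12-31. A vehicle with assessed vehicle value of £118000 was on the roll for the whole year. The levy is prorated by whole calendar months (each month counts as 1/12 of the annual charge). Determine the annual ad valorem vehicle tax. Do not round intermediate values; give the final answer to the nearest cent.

1995-01-01 to 1995-05-31: 5 months at 3.05% → £118000 × 3.05% × 5/12 = £1499.5833
1995-06-01 to 1995-09-30: 4 months at 4.5% → £118000 × 4.5% × 4/12 = £1770.0000
1995-10-01 to 1995-12-31: 3 months at 4.4% → £118000 × 4.4% × 3/12 = £1298.0000
Total = £4567.5833

£4567.58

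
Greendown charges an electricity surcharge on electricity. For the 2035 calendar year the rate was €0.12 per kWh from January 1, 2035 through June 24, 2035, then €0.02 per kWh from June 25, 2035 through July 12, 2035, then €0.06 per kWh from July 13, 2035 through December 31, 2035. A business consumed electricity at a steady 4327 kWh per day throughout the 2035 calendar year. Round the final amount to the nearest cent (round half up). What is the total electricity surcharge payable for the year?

January 1 – June 24, 2035: 175 days × 4327 kWh/day = 757,225 kWh at €0.12/kWh → €90,867.00
June 25 – July 12, 2035: 18 days × 4327 kWh/day = 77,886 kWh at €0.02/kWh → €1,557.72
July 13 – December 31, 2035: 172 days × 4327 kWh/day = 744,244 kWh at €0.06/kWh → €44,654.64

€137,079.36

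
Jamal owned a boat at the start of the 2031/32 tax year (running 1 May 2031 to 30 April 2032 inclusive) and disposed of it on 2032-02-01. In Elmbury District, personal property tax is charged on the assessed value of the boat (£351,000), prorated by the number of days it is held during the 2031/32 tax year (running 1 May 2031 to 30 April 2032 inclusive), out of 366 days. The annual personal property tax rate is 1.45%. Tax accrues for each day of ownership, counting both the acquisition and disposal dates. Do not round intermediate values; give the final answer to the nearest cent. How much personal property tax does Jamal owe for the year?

Days held (2031-05-01 to 2032-02-01): 277 out of 366
Tax = £351,000 × 1.45% × 277/366 = £3,851.8893

£3,851.89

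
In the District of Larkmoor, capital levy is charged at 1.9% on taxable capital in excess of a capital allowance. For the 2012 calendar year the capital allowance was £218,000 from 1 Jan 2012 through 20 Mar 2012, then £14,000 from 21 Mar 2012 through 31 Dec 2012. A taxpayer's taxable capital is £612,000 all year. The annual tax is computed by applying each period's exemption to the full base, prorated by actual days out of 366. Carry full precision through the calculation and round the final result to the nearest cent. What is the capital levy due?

£10,514.79

1 Jan – 20 Mar 2012: 80 days, exemption £218,000 → (£612,000 − £218,000) × 1.9% × 80/366 = £1,636.2842
21 Mar – 31 Dec 2012: 286 days, exemption £14,000 → (£612,000 − £14,000) × 1.9% × 286/366 = £8,878.5027
Total = £10,514.7869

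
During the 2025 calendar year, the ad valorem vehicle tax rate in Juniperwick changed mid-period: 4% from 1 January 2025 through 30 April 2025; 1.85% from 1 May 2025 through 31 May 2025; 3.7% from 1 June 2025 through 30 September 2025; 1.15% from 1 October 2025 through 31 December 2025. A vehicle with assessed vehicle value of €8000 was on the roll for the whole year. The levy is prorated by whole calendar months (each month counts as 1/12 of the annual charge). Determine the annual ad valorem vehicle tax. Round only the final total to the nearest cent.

1 January – 30 April 2025: 4 months at 4% → €8000 × 4% × 4/12 = €106.6667
1 May – 31 May 2025: 1 month at 1.85% → €8000 × 1.85% × 1/12 = €12.3333
1 June – 30 September 2025: 4 months at 3.7% → €8000 × 3.7% × 4/12 = €98.6667
1 October – 31 December 2025: 3 months at 1.15% → €8000 × 1.15% × 3/12 = €23.0000
Total = €240.6667

€240.67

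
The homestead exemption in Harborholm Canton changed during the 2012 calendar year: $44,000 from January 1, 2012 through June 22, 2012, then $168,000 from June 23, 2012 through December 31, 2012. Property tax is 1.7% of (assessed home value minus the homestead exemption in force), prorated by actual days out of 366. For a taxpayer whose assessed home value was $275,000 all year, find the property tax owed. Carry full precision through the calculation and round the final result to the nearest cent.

$2,821.16

January 1 – June 22, 2012: 174 days, exemption $44,000 → ($275,000 − $44,000) × 1.7% × 174/366 = $1,866.9344
June 23 – December 31, 2012: 192 days, exemption $168,000 → ($275,000 − $168,000) × 1.7% × 192/366 = $954.2295
Total = $2,821.1639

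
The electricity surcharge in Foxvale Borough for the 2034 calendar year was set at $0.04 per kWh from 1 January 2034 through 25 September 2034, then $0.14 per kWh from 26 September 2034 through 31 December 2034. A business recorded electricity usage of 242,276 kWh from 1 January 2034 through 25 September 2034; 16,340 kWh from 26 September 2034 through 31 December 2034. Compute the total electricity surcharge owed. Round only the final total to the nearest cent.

1 January – 25 September 2034: 242,276 kWh at $0.04/kWh → $9691.04
26 September – 31 December 2034: 16,340 kWh at $0.14/kWh → $2287.60

$11978.64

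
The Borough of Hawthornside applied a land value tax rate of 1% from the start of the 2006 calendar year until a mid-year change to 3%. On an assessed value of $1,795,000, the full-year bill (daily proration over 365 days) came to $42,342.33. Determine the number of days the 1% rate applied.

Let d = days at the first rate; then 365 − d days at the second rate.
$1,795,000 × [1%·d + 3%·(365−d)] / 365 = $42,342.33
Solving gives d = 117, so the new rate took effect on 28 Apr 2006.

117 days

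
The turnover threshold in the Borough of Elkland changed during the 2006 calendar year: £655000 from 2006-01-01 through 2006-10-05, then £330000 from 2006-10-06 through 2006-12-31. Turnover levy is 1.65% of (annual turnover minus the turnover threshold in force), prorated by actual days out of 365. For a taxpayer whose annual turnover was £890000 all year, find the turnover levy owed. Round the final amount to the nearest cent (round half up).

2006-01-01 to 2006-10-05: 278 days, exemption £655000 → (£890000 − £655000) × 1.65% × 278/365 = £2953.2740
2006-10-06 to 2006-12-31: 87 days, exemption £330000 → (£890000 − £330000) × 1.65% × 87/365 = £2202.4110
Total = £5155.6849

£5155.68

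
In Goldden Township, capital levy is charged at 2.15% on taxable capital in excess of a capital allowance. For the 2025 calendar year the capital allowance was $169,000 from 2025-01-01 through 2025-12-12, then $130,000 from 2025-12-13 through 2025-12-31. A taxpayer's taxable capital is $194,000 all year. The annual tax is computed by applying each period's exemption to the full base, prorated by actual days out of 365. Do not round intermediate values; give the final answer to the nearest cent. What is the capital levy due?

2025-01-01 to 2025-12-12: 346 days, exemption $169,000 → ($194,000 − $169,000) × 2.15% × 346/365 = $509.5205
2025-12-13 to 2025-12-31: 19 days, exemption $130,000 → ($194,000 − $130,000) × 2.15% × 19/365 = $71.6274
Total = $581.1479

$581.15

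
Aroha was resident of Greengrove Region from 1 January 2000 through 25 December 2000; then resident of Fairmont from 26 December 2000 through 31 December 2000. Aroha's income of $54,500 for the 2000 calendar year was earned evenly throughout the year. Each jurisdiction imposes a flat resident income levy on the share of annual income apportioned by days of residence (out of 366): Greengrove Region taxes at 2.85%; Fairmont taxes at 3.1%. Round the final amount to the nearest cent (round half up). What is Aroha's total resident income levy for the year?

Greengrove Region, 1 January – 25 December 2000: 360 days → $54,500 × 2.85% × 360/366 = $1,527.7869
Fairmont, 26 December – 31 December 2000: 6 days → $54,500 × 3.1% × 6/366 = $27.6967
Total = $1,555.4836

$1,555.48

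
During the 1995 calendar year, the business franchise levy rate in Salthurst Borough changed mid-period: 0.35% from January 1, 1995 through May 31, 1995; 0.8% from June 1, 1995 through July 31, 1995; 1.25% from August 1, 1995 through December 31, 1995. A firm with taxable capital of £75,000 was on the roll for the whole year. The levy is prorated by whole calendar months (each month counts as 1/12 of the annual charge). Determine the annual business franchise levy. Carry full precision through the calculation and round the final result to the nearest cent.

£600.00

January 1 – May 31, 1995: 5 months at 0.35% → £75,000 × 0.35% × 5/12 = £109.3750
June 1 – July 31, 1995: 2 months at 0.8% → £75,000 × 0.8% × 2/12 = £100.0000
August 1 – December 31, 1995: 5 months at 1.25% → £75,000 × 1.25% × 5/12 = £390.6250
Total = £600.0000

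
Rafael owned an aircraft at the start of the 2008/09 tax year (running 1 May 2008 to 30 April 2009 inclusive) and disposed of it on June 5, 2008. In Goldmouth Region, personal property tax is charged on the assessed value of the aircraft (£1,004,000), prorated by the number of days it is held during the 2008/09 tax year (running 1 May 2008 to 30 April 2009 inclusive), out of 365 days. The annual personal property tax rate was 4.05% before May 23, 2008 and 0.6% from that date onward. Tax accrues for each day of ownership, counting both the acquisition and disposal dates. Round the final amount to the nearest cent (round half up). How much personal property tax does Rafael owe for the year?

May 1 – May 22, 2008: 22 days at 4.05% → £1,004,000 × 4.05% × 22/365 = £2,450.8603
May 23 – June 5, 2008: 14 days at 0.6% → £1,004,000 × 0.6% × 14/365 = £231.0575
Total = £2,681.9178

£2,681.92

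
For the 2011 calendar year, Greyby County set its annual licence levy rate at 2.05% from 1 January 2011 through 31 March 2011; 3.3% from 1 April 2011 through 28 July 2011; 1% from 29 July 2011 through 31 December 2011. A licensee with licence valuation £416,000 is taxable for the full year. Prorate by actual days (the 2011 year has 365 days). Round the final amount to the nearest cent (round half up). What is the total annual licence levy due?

1 January – 31 March 2011: 90 days at 2.05% → £416,000 × 2.05% × 90/365 = £2,102.7945
1 April – 28 July 2011: 119 days at 3.3% → £416,000 × 3.3% × 119/365 = £4,475.7041
29 July – 31 December 2011: 156 days at 1% → £416,000 × 1% × 156/365 = £1,777.9726
Total = £8,356.4712

£8,356.47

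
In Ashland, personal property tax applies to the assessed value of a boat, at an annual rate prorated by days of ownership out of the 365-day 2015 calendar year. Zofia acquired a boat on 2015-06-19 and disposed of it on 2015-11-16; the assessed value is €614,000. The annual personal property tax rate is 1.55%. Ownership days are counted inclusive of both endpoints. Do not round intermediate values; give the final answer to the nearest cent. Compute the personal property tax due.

Days held (2015-06-19 to 2015-11-16): 151 out of 365
Tax = €614,000 × 1.55% × 151/365 = €3,937.1699

€3,937.17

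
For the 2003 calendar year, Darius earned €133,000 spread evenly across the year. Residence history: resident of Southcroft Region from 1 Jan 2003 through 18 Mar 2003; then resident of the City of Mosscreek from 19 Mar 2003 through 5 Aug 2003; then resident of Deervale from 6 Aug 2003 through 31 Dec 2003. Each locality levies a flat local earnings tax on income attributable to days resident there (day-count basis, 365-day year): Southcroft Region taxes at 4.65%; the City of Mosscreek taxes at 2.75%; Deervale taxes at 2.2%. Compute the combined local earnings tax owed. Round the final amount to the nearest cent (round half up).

€3,893.98

Southcroft Region, 1 Jan – 18 Mar 2003: 77 days → €133,000 × 4.65% × 77/365 = €1,304.6753
The City of Mosscreek, 19 Mar – 5 Aug 2003: 140 days → €133,000 × 2.75% × 140/365 = €1,402.8767
Deervale, 6 Aug – 31 Dec 2003: 148 days → €133,000 × 2.2% × 148/365 = €1,186.4329
Total = €3,893.9849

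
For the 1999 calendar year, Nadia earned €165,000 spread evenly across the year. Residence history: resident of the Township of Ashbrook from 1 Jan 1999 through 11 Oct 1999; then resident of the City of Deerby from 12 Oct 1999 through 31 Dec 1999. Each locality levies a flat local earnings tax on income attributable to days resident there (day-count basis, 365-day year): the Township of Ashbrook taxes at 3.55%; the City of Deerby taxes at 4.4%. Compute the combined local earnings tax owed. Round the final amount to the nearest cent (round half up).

The Township of Ashbrook, 1 Jan – 11 Oct 1999: 284 days → €165,000 × 3.55% × 284/365 = €4,557.6164
The City of Deerby, 12 Oct – 31 Dec 1999: 81 days → €165,000 × 4.4% × 81/365 = €1,611.1233
Total = €6,168.7397

€6,168.74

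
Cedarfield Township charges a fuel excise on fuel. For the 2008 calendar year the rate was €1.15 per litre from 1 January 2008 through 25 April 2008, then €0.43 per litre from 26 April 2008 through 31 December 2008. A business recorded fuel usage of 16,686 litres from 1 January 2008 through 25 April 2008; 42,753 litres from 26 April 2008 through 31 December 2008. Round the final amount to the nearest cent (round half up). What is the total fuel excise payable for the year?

1 January – 25 April 2008: 16,686 litres at €1.15/litre → €19,188.90
26 April – 31 December 2008: 42,753 litres at €0.43/litre → €18,383.79

€37,572.69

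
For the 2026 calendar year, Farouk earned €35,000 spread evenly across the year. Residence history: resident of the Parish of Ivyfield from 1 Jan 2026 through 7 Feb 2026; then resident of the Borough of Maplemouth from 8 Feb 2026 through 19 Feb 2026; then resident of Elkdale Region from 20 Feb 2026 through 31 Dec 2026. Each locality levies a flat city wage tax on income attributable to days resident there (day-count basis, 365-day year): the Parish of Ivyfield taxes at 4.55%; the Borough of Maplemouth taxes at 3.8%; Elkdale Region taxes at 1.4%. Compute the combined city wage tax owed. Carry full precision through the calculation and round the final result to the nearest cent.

The Parish of Ivyfield, 1 Jan – 7 Feb 2026: 38 days → €35,000 × 4.55% × 38/365 = €165.7945
The Borough of Maplemouth, 8 Feb – 19 Feb 2026: 12 days → €35,000 × 3.8% × 12/365 = €43.7260
Elkdale Region, 20 Feb – 31 Dec 2026: 315 days → €35,000 × 1.4% × 315/365 = €422.8767
Total = €632.3973

€632.40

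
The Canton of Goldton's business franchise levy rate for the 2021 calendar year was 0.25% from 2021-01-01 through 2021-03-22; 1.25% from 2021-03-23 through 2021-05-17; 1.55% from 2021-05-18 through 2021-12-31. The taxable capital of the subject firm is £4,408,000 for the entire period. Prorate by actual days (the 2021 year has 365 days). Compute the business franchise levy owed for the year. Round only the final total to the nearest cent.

£53,578.33

2021-01-01 to 2021-03-22: 81 days at 0.25% → £4,408,000 × 0.25% × 81/365 = £2,445.5342
2021-03-23 to 2021-05-17: 56 days at 1.25% → £4,408,000 × 1.25% × 56/365 = £8,453.6986
2021-05-18 to 2021-12-31: 228 days at 1.55% → £4,408,000 × 1.55% × 228/365 = £42,679.1014
Total = £53,578.3342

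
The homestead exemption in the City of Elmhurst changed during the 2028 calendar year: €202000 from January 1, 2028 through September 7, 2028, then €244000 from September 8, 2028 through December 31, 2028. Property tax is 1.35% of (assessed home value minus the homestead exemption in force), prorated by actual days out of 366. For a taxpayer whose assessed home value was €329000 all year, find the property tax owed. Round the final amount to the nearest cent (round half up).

January 1 – September 7, 2028: 251 days, exemption €202000 → (€329000 − €202000) × 1.35% × 251/366 = €1175.7910
September 8 – December 31, 2028: 115 days, exemption €244000 → (€329000 − €244000) × 1.35% × 115/366 = €360.5533
Total = €1536.3443

€1536.34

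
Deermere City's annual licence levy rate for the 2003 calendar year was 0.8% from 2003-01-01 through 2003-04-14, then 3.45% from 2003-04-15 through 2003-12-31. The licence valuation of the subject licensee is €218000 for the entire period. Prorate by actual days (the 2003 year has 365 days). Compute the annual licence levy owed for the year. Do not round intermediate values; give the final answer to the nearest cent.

€5874.95

2003-01-01 to 2003-04-14: 104 days at 0.8% → €218000 × 0.8% × 104/365 = €496.9205
2003-04-15 to 2003-12-31: 261 days at 3.45% → €218000 × 3.45% × 261/365 = €5378.0301
Total = €5874.9507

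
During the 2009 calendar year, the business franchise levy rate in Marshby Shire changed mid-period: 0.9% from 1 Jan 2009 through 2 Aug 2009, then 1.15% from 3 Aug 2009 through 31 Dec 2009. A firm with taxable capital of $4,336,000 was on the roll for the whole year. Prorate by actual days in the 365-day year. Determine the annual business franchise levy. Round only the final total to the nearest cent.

$43,508.49

1 Jan – 2 Aug 2009: 214 days at 0.9% → $4,336,000 × 0.9% × 214/365 = $22,879.8247
3 Aug – 31 Dec 2009: 151 days at 1.15% → $4,336,000 × 1.15% × 151/365 = $20,628.6685
Total = $43,508.4932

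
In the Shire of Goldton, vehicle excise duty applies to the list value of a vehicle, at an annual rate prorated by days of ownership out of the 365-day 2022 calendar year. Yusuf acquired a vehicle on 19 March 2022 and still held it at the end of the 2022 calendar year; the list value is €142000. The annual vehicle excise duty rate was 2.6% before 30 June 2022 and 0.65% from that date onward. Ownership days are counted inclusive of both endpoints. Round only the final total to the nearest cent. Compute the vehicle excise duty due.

€1509.67

19 March – 29 June 2022: 103 days at 2.6% → €142000 × 2.6% × 103/365 = €1041.8521
30 June – 31 December 2022: 185 days at 0.65% → €142000 × 0.65% × 185/365 = €467.8219
Total = €1509.6740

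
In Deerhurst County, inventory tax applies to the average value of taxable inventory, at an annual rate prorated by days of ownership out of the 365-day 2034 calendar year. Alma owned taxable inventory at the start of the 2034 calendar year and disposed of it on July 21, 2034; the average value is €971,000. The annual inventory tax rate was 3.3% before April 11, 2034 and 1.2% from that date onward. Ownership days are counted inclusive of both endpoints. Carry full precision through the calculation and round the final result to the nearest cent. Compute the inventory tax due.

€12,035.08

January 1 – April 10, 2034: 100 days at 3.3% → €971,000 × 3.3% × 100/365 = €8,778.9041
April 11 – July 21, 2034: 102 days at 1.2% → €971,000 × 1.2% × 102/365 = €3,256.1753
Total = €12,035.0795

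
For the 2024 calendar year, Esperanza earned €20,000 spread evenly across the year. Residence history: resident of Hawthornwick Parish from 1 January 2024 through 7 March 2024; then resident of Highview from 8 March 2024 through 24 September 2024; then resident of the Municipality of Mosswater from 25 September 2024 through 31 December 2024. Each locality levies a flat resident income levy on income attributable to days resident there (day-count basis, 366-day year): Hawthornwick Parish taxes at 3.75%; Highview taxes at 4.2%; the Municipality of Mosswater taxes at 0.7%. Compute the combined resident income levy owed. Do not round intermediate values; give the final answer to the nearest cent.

Hawthornwick Parish, 1 January – 7 March 2024: 67 days → €20,000 × 3.75% × 67/366 = €137.2951
Highview, 8 March – 24 September 2024: 201 days → €20,000 × 4.2% × 201/366 = €461.3115
The Municipality of Mosswater, 25 September – 31 December 2024: 98 days → €20,000 × 0.7% × 98/366 = €37.4863
Total = €636.0929

€636.09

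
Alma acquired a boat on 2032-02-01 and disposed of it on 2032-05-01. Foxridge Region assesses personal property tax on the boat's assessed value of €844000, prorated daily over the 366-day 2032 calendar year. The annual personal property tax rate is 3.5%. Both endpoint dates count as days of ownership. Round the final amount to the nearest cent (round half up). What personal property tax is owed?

Days held (2032-02-01 to 2032-05-01): 91 out of 366
Tax = €844000 × 3.5% × 91/366 = €7344.6448

€7344.64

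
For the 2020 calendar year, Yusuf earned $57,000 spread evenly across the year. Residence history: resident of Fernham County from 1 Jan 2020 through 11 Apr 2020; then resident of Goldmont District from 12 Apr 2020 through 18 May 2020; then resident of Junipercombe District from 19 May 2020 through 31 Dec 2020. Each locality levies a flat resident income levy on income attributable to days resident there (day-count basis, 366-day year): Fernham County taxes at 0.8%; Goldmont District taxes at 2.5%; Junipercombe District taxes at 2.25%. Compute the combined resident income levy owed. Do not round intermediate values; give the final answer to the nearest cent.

Fernham County, 1 Jan – 11 Apr 2020: 102 days → $57,000 × 0.8% × 102/366 = $127.0820
Goldmont District, 12 Apr – 18 May 2020: 37 days → $57,000 × 2.5% × 37/366 = $144.0574
Junipercombe District, 19 May – 31 Dec 2020: 227 days → $57,000 × 2.25% × 227/366 = $795.4303
Total = $1,066.5697

$1,066.57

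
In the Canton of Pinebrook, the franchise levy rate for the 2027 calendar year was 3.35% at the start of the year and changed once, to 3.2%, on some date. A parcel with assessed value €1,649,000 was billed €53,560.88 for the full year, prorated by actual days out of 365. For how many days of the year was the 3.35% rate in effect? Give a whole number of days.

117 days

Let d = days at the first rate; then 365 − d days at the second rate.
€1,649,000 × [3.35%·d + 3.2%·(365−d)] / 365 = €53,560.88
Solving gives d = 117, so the new rate took effect on April 28, 2027.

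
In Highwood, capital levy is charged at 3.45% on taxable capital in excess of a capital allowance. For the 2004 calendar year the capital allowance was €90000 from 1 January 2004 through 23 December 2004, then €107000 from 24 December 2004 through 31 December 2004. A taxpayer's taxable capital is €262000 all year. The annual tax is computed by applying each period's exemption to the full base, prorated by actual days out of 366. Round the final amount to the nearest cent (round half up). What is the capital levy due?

€5921.18

1 January – 23 December 2004: 358 days, exemption €90000 → (€262000 − €90000) × 3.45% × 358/366 = €5804.2951
24 December – 31 December 2004: 8 days, exemption €107000 → (€262000 − €107000) × 3.45% × 8/366 = €116.8852
Total = €5921.1803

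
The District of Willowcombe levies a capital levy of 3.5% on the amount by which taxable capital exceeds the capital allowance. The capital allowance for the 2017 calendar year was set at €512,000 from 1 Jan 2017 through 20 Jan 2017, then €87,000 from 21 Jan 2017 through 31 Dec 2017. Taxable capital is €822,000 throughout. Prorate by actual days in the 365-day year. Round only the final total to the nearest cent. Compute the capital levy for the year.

€24,909.93

1 Jan – 20 Jan 2017: 20 days, exemption €512,000 → (€822,000 − €512,000) × 3.5% × 20/365 = €594.5205
21 Jan – 31 Dec 2017: 345 days, exemption €87,000 → (€822,000 − €87,000) × 3.5% × 345/365 = €24,315.4110
Total = €24,909.9315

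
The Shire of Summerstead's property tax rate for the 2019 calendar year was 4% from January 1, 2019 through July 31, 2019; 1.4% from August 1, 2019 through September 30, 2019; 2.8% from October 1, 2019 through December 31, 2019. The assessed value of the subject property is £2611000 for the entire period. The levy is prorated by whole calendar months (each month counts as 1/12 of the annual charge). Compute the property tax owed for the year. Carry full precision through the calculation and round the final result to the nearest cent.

January 1 – July 31, 2019: 7 months at 4% → £2611000 × 4% × 7/12 = £60923.3333
August 1 – September 30, 2019: 2 months at 1.4% → £2611000 × 1.4% × 2/12 = £6092.3333
October 1 – December 31, 2019: 3 months at 2.8% → £2611000 × 2.8% × 3/12 = £18277.0000
Total = £85292.6667

£85292.67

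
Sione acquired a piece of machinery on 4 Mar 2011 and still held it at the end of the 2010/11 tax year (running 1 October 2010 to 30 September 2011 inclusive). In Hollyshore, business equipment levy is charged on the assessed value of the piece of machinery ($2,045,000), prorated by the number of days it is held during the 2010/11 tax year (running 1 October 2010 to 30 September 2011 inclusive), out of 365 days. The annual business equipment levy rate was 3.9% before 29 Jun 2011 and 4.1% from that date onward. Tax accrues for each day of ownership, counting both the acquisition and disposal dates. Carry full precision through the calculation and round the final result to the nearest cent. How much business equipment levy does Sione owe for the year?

4 Mar – 28 Jun 2011: 117 days at 3.9% → $2,045,000 × 3.9% × 117/365 = $25,565.3014
29 Jun – 30 Sep 2011: 94 days at 4.1% → $2,045,000 × 4.1% × 94/365 = $21,592.9589
Total = $47,158.2603

$47,158.26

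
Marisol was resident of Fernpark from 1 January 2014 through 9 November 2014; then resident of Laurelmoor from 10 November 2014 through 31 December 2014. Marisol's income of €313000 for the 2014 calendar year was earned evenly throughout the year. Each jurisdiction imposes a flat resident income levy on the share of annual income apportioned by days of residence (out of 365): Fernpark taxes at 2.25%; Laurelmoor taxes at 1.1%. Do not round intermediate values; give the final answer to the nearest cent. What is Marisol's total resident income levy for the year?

€6529.69

Fernpark, 1 January – 9 November 2014: 313 days → €313000 × 2.25% × 313/365 = €6039.1849
Laurelmoor, 10 November – 31 December 2014: 52 days → €313000 × 1.1% × 52/365 = €490.5096
Total = €6529.6945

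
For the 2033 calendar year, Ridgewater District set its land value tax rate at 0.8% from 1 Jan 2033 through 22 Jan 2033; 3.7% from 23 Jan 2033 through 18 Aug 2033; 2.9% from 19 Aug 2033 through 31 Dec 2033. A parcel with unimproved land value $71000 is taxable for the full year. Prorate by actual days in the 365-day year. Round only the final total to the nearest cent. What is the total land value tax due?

1 Jan – 22 Jan 2033: 22 days at 0.8% → $71000 × 0.8% × 22/365 = $34.2356
23 Jan – 18 Aug 2033: 208 days at 3.7% → $71000 × 3.7% × 208/365 = $1497.0301
19 Aug – 31 Dec 2033: 135 days at 2.9% → $71000 × 2.9% × 135/365 = $761.5479
Total = $2292.8137

$2292.81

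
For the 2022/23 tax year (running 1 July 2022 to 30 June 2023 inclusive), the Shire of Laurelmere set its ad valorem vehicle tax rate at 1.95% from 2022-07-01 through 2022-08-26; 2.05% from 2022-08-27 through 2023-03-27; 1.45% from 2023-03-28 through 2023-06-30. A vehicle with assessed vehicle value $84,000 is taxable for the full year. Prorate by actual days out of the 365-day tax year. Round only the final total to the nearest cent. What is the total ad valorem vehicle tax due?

2022-07-01 to 2022-08-26: 57 days at 1.95% → $84,000 × 1.95% × 57/365 = $255.7973
2022-08-27 to 2023-03-27: 213 days at 2.05% → $84,000 × 2.05% × 213/365 = $1,004.8932
2023-03-28 to 2023-06-30: 95 days at 1.45% → $84,000 × 1.45% × 95/365 = $317.0137
Total = $1,577.7041

$1,577.70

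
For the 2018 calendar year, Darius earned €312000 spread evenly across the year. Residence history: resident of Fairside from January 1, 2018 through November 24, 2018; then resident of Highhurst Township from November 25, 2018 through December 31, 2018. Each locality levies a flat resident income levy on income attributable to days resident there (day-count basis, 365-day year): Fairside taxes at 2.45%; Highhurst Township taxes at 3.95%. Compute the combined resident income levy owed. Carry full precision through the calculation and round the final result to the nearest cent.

€8118.41

Fairside, January 1 – November 24, 2018: 328 days → €312000 × 2.45% × 328/365 = €6869.1288
Highhurst Township, November 25 – December 31, 2018: 37 days → €312000 × 3.95% × 37/365 = €1249.2822
Total = €8118.4110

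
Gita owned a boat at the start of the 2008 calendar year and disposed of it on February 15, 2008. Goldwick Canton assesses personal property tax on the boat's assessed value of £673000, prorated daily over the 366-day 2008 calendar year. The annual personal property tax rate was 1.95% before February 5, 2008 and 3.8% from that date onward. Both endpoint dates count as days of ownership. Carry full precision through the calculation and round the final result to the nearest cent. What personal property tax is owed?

£2023.60

January 1 – February 4, 2008: 35 days at 1.95% → £673000 × 1.95% × 35/366 = £1254.9795
February 5 – February 15, 2008: 11 days at 3.8% → £673000 × 3.8% × 11/366 = £768.6175
Total = £2023.5970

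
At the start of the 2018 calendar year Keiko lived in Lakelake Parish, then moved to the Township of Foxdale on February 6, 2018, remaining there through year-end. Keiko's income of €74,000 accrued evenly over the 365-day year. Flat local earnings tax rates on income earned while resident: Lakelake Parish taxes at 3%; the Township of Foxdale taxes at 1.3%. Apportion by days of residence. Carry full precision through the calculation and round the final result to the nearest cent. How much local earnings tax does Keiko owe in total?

Lakelake Parish, January 1 – February 5, 2018: 36 days → €74,000 × 3% × 36/365 = €218.9589
The Township of Foxdale, February 6 – December 31, 2018: 329 days → €74,000 × 1.3% × 329/365 = €867.1178
Total = €1,086.0767

€1,086.08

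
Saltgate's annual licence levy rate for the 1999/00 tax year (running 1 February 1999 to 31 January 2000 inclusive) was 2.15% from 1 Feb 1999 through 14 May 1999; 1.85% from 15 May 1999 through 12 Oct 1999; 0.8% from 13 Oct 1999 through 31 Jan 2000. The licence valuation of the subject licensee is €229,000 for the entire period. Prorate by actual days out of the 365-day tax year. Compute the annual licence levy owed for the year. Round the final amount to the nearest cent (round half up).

1 Feb – 14 May 1999: 103 days at 2.15% → €229,000 × 2.15% × 103/365 = €1,389.3712
15 May – 12 Oct 1999: 151 days at 1.85% → €229,000 × 1.85% × 151/365 = €1,752.6342
13 Oct 1999 – 31 Jan 2000: 111 days at 0.8% → €229,000 × 0.8% × 111/365 = €557.1288
Total = €3,699.1342

€3,699.13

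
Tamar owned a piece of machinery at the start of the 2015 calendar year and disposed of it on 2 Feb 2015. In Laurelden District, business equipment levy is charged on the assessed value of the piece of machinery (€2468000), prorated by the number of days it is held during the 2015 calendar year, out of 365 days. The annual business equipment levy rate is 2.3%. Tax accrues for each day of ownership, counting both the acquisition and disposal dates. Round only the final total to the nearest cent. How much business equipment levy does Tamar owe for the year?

€5132.09

Days held (1 Jan – 2 Feb 2015): 33 out of 365
Tax = €2468000 × 2.3% × 33/365 = €5132.0877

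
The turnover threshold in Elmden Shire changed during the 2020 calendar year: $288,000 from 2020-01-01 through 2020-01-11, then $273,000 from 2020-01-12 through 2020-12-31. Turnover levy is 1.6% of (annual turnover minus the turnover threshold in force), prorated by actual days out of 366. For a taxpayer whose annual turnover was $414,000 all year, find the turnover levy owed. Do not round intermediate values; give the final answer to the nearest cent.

$2,248.79

2020-01-01 to 2020-01-11: 11 days, exemption $288,000 → ($414,000 − $288,000) × 1.6% × 11/366 = $60.5902
2020-01-12 to 2020-12-31: 355 days, exemption $273,000 → ($414,000 − $273,000) × 1.6% × 355/366 = $2,188.1967
Total = $2,248.7869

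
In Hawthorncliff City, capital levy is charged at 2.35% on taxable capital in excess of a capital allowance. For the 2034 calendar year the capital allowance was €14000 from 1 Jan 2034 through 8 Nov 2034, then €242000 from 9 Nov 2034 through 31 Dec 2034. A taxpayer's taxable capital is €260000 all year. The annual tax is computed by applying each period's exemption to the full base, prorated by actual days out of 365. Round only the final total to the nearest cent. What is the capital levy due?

€5002.99

1 Jan – 8 Nov 2034: 312 days, exemption €14000 → (€260000 − €14000) × 2.35% × 312/365 = €4941.5671
9 Nov – 31 Dec 2034: 53 days, exemption €242000 → (€260000 − €242000) × 2.35% × 53/365 = €61.4219
Total = €5002.9890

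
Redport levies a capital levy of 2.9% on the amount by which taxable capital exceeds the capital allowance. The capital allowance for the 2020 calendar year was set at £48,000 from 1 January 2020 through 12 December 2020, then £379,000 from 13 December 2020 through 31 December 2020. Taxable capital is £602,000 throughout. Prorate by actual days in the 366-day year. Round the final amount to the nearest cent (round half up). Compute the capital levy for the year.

£15,567.69

1 January – 12 December 2020: 347 days, exemption £48,000 → (£602,000 − £48,000) × 2.9% × 347/366 = £15,231.9727
13 December – 31 December 2020: 19 days, exemption £379,000 → (£602,000 − £379,000) × 2.9% × 19/366 = £335.7186
Total = £15,567.6913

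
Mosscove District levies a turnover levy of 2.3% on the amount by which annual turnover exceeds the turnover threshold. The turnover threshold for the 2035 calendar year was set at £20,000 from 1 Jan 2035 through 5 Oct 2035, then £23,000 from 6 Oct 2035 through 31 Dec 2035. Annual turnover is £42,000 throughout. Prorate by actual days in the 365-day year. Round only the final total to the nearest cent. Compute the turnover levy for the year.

£489.55

1 Jan – 5 Oct 2035: 278 days, exemption £20,000 → (£42,000 − £20,000) × 2.3% × 278/365 = £385.3918
6 Oct – 31 Dec 2035: 87 days, exemption £23,000 → (£42,000 − £23,000) × 2.3% × 87/365 = £104.1616
Total = £489.5534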